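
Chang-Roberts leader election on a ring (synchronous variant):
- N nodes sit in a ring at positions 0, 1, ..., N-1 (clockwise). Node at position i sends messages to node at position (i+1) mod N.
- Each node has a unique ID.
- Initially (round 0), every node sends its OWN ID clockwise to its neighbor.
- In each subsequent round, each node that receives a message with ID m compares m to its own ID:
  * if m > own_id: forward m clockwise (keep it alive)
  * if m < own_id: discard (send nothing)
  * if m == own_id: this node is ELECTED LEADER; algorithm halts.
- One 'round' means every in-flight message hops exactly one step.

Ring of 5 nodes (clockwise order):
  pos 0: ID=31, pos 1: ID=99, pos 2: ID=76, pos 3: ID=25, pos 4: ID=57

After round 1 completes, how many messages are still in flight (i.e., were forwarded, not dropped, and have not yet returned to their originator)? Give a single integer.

Answer: 3

Derivation:
Round 1: pos1(id99) recv 31: drop; pos2(id76) recv 99: fwd; pos3(id25) recv 76: fwd; pos4(id57) recv 25: drop; pos0(id31) recv 57: fwd
After round 1: 3 messages still in flight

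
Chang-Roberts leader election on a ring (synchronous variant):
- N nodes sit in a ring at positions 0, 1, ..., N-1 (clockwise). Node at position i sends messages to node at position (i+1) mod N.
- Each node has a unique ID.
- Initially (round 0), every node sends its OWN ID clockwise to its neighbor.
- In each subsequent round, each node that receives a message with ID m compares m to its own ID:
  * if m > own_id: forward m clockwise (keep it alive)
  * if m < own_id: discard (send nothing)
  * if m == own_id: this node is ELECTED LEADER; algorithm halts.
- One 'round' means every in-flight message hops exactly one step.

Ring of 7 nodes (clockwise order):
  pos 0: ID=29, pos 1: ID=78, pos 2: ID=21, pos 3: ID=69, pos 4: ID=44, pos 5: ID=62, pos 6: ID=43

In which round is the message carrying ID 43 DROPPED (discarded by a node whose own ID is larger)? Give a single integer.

Answer: 2

Derivation:
Round 1: pos1(id78) recv 29: drop; pos2(id21) recv 78: fwd; pos3(id69) recv 21: drop; pos4(id44) recv 69: fwd; pos5(id62) recv 44: drop; pos6(id43) recv 62: fwd; pos0(id29) recv 43: fwd
Round 2: pos3(id69) recv 78: fwd; pos5(id62) recv 69: fwd; pos0(id29) recv 62: fwd; pos1(id78) recv 43: drop
Round 3: pos4(id44) recv 78: fwd; pos6(id43) recv 69: fwd; pos1(id78) recv 62: drop
Round 4: pos5(id62) recv 78: fwd; pos0(id29) recv 69: fwd
Round 5: pos6(id43) recv 78: fwd; pos1(id78) recv 69: drop
Round 6: pos0(id29) recv 78: fwd
Round 7: pos1(id78) recv 78: ELECTED
Message ID 43 originates at pos 6; dropped at pos 1 in round 2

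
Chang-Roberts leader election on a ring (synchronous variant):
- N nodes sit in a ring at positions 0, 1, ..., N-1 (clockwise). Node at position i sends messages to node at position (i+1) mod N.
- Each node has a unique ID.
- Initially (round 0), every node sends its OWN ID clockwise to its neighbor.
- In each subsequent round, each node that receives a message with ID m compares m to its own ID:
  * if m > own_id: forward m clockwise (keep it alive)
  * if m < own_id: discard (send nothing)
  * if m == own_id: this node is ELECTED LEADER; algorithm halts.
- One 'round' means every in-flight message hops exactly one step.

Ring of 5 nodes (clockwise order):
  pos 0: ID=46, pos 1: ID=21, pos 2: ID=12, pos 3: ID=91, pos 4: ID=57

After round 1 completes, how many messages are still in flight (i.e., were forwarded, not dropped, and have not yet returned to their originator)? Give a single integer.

Round 1: pos1(id21) recv 46: fwd; pos2(id12) recv 21: fwd; pos3(id91) recv 12: drop; pos4(id57) recv 91: fwd; pos0(id46) recv 57: fwd
After round 1: 4 messages still in flight

Answer: 4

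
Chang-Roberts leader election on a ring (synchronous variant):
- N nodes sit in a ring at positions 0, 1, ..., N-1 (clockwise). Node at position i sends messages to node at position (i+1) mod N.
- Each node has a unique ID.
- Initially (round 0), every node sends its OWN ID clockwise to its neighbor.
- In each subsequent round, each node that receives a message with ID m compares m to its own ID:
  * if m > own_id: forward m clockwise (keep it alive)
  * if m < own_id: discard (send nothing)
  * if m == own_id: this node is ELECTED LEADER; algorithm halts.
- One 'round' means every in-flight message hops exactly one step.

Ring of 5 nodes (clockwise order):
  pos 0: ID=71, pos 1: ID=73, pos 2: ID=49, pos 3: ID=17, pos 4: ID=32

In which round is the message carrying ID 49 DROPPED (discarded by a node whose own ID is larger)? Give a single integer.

Round 1: pos1(id73) recv 71: drop; pos2(id49) recv 73: fwd; pos3(id17) recv 49: fwd; pos4(id32) recv 17: drop; pos0(id71) recv 32: drop
Round 2: pos3(id17) recv 73: fwd; pos4(id32) recv 49: fwd
Round 3: pos4(id32) recv 73: fwd; pos0(id71) recv 49: drop
Round 4: pos0(id71) recv 73: fwd
Round 5: pos1(id73) recv 73: ELECTED
Message ID 49 originates at pos 2; dropped at pos 0 in round 3

Answer: 3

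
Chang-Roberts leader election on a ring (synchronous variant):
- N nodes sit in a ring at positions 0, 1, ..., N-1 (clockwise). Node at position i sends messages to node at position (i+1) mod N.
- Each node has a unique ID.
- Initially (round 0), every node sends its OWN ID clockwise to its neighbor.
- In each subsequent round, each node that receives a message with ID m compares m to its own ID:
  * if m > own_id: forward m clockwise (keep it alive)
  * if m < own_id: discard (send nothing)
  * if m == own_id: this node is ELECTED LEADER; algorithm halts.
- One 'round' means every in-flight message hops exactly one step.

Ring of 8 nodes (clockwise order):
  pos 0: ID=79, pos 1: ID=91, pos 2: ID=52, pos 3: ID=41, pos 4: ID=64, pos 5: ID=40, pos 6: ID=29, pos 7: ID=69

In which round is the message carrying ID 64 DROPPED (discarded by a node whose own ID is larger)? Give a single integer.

Round 1: pos1(id91) recv 79: drop; pos2(id52) recv 91: fwd; pos3(id41) recv 52: fwd; pos4(id64) recv 41: drop; pos5(id40) recv 64: fwd; pos6(id29) recv 40: fwd; pos7(id69) recv 29: drop; pos0(id79) recv 69: drop
Round 2: pos3(id41) recv 91: fwd; pos4(id64) recv 52: drop; pos6(id29) recv 64: fwd; pos7(id69) recv 40: drop
Round 3: pos4(id64) recv 91: fwd; pos7(id69) recv 64: drop
Round 4: pos5(id40) recv 91: fwd
Round 5: pos6(id29) recv 91: fwd
Round 6: pos7(id69) recv 91: fwd
Round 7: pos0(id79) recv 91: fwd
Round 8: pos1(id91) recv 91: ELECTED
Message ID 64 originates at pos 4; dropped at pos 7 in round 3

Answer: 3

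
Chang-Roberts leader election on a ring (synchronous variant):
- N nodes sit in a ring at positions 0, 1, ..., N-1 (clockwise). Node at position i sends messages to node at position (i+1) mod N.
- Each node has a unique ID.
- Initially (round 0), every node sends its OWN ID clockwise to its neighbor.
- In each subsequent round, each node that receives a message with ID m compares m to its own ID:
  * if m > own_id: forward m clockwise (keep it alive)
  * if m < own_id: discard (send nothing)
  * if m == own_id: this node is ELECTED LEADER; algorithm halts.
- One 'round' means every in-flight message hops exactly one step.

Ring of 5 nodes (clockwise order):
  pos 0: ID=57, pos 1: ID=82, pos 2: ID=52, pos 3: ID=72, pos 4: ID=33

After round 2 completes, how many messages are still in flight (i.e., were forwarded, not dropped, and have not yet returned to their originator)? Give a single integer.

Round 1: pos1(id82) recv 57: drop; pos2(id52) recv 82: fwd; pos3(id72) recv 52: drop; pos4(id33) recv 72: fwd; pos0(id57) recv 33: drop
Round 2: pos3(id72) recv 82: fwd; pos0(id57) recv 72: fwd
After round 2: 2 messages still in flight

Answer: 2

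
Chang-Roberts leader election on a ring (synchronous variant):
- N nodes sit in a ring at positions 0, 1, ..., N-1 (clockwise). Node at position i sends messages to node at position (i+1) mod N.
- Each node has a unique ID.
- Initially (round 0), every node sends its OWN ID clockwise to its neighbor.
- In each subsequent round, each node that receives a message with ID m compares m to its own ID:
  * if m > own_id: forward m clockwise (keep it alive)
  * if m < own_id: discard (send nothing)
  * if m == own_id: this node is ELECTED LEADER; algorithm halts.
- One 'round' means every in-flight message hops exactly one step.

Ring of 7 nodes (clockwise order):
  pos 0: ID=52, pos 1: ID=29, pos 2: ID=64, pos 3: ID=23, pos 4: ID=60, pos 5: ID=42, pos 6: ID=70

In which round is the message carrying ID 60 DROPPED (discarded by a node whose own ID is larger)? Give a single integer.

Round 1: pos1(id29) recv 52: fwd; pos2(id64) recv 29: drop; pos3(id23) recv 64: fwd; pos4(id60) recv 23: drop; pos5(id42) recv 60: fwd; pos6(id70) recv 42: drop; pos0(id52) recv 70: fwd
Round 2: pos2(id64) recv 52: drop; pos4(id60) recv 64: fwd; pos6(id70) recv 60: drop; pos1(id29) recv 70: fwd
Round 3: pos5(id42) recv 64: fwd; pos2(id64) recv 70: fwd
Round 4: pos6(id70) recv 64: drop; pos3(id23) recv 70: fwd
Round 5: pos4(id60) recv 70: fwd
Round 6: pos5(id42) recv 70: fwd
Round 7: pos6(id70) recv 70: ELECTED
Message ID 60 originates at pos 4; dropped at pos 6 in round 2

Answer: 2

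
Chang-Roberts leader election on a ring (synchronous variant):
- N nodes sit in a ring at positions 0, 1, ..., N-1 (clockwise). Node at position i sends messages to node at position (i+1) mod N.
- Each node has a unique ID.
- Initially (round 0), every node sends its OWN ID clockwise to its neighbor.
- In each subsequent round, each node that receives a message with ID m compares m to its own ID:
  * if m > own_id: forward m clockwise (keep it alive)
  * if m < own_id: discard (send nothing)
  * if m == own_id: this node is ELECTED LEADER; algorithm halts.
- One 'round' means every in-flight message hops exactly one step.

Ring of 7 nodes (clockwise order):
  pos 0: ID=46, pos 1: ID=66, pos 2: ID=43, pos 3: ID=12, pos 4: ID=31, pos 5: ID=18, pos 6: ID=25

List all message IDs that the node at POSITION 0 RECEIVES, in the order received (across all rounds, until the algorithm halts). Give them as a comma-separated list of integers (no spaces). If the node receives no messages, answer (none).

Answer: 25,31,43,66

Derivation:
Round 1: pos1(id66) recv 46: drop; pos2(id43) recv 66: fwd; pos3(id12) recv 43: fwd; pos4(id31) recv 12: drop; pos5(id18) recv 31: fwd; pos6(id25) recv 18: drop; pos0(id46) recv 25: drop
Round 2: pos3(id12) recv 66: fwd; pos4(id31) recv 43: fwd; pos6(id25) recv 31: fwd
Round 3: pos4(id31) recv 66: fwd; pos5(id18) recv 43: fwd; pos0(id46) recv 31: drop
Round 4: pos5(id18) recv 66: fwd; pos6(id25) recv 43: fwd
Round 5: pos6(id25) recv 66: fwd; pos0(id46) recv 43: drop
Round 6: pos0(id46) recv 66: fwd
Round 7: pos1(id66) recv 66: ELECTED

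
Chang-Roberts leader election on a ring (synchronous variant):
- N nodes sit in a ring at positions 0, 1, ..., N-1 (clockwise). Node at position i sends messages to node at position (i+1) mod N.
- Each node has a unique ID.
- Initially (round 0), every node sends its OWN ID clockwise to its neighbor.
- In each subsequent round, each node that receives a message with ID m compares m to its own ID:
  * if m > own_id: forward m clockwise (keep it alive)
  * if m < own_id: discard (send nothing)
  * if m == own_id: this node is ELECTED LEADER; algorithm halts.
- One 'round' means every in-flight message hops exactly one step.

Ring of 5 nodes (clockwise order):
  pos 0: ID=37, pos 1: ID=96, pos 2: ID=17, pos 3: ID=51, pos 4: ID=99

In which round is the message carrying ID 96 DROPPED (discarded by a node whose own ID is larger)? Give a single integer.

Answer: 3

Derivation:
Round 1: pos1(id96) recv 37: drop; pos2(id17) recv 96: fwd; pos3(id51) recv 17: drop; pos4(id99) recv 51: drop; pos0(id37) recv 99: fwd
Round 2: pos3(id51) recv 96: fwd; pos1(id96) recv 99: fwd
Round 3: pos4(id99) recv 96: drop; pos2(id17) recv 99: fwd
Round 4: pos3(id51) recv 99: fwd
Round 5: pos4(id99) recv 99: ELECTED
Message ID 96 originates at pos 1; dropped at pos 4 in round 3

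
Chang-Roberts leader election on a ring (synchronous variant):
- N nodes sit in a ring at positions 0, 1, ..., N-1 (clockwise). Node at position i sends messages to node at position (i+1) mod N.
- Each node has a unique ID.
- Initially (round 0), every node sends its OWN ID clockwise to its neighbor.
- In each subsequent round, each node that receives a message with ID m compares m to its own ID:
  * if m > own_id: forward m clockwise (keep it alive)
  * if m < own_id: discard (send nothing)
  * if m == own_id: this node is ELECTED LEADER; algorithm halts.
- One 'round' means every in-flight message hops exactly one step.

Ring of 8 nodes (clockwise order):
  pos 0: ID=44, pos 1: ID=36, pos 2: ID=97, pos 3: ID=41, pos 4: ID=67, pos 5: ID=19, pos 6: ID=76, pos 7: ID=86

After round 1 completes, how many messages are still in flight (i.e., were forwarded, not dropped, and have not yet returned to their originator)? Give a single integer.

Round 1: pos1(id36) recv 44: fwd; pos2(id97) recv 36: drop; pos3(id41) recv 97: fwd; pos4(id67) recv 41: drop; pos5(id19) recv 67: fwd; pos6(id76) recv 19: drop; pos7(id86) recv 76: drop; pos0(id44) recv 86: fwd
After round 1: 4 messages still in flight

Answer: 4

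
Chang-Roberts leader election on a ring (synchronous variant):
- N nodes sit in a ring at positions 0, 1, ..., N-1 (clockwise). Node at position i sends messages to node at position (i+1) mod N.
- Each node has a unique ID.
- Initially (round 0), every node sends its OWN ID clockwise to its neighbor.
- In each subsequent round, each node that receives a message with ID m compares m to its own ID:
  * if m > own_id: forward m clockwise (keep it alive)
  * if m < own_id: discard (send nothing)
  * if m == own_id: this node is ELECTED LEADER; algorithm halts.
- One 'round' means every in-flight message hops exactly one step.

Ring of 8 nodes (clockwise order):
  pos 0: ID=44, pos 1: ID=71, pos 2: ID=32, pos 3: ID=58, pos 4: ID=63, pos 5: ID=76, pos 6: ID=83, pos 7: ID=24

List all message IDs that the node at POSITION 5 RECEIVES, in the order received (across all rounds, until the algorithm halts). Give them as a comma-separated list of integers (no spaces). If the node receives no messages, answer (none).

Round 1: pos1(id71) recv 44: drop; pos2(id32) recv 71: fwd; pos3(id58) recv 32: drop; pos4(id63) recv 58: drop; pos5(id76) recv 63: drop; pos6(id83) recv 76: drop; pos7(id24) recv 83: fwd; pos0(id44) recv 24: drop
Round 2: pos3(id58) recv 71: fwd; pos0(id44) recv 83: fwd
Round 3: pos4(id63) recv 71: fwd; pos1(id71) recv 83: fwd
Round 4: pos5(id76) recv 71: drop; pos2(id32) recv 83: fwd
Round 5: pos3(id58) recv 83: fwd
Round 6: pos4(id63) recv 83: fwd
Round 7: pos5(id76) recv 83: fwd
Round 8: pos6(id83) recv 83: ELECTED

Answer: 63,71,83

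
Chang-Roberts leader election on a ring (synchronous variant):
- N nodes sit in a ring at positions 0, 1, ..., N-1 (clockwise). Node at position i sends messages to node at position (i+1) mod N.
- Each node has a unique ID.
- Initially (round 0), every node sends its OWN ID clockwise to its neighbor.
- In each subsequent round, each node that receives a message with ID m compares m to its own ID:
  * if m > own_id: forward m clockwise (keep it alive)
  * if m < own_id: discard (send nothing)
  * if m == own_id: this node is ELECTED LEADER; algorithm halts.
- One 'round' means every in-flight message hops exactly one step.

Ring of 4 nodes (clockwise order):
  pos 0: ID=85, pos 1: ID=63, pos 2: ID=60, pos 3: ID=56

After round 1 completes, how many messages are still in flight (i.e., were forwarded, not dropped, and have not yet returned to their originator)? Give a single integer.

Answer: 3

Derivation:
Round 1: pos1(id63) recv 85: fwd; pos2(id60) recv 63: fwd; pos3(id56) recv 60: fwd; pos0(id85) recv 56: drop
After round 1: 3 messages still in flight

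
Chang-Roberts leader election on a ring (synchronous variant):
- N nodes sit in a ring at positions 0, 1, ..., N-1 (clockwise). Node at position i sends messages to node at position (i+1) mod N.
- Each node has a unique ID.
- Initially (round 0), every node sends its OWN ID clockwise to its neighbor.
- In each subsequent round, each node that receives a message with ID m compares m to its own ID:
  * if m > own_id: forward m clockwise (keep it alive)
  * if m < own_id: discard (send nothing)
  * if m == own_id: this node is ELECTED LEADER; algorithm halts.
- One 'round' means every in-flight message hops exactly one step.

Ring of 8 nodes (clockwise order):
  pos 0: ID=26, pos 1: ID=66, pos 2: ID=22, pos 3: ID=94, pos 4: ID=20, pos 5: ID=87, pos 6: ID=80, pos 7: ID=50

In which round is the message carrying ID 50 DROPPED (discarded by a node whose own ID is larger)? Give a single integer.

Answer: 2

Derivation:
Round 1: pos1(id66) recv 26: drop; pos2(id22) recv 66: fwd; pos3(id94) recv 22: drop; pos4(id20) recv 94: fwd; pos5(id87) recv 20: drop; pos6(id80) recv 87: fwd; pos7(id50) recv 80: fwd; pos0(id26) recv 50: fwd
Round 2: pos3(id94) recv 66: drop; pos5(id87) recv 94: fwd; pos7(id50) recv 87: fwd; pos0(id26) recv 80: fwd; pos1(id66) recv 50: drop
Round 3: pos6(id80) recv 94: fwd; pos0(id26) recv 87: fwd; pos1(id66) recv 80: fwd
Round 4: pos7(id50) recv 94: fwd; pos1(id66) recv 87: fwd; pos2(id22) recv 80: fwd
Round 5: pos0(id26) recv 94: fwd; pos2(id22) recv 87: fwd; pos3(id94) recv 80: drop
Round 6: pos1(id66) recv 94: fwd; pos3(id94) recv 87: drop
Round 7: pos2(id22) recv 94: fwd
Round 8: pos3(id94) recv 94: ELECTED
Message ID 50 originates at pos 7; dropped at pos 1 in round 2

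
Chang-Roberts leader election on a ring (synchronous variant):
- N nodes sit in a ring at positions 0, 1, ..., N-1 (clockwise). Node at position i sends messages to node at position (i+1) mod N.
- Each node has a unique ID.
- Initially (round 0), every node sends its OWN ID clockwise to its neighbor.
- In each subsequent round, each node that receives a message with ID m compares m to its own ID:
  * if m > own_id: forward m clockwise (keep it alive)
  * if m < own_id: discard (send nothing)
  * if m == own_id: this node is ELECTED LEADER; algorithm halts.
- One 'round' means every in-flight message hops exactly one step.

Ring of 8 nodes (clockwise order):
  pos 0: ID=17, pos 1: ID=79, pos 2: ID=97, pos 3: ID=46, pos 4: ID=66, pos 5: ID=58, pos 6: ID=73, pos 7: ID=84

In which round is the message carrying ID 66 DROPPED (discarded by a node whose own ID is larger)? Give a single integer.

Round 1: pos1(id79) recv 17: drop; pos2(id97) recv 79: drop; pos3(id46) recv 97: fwd; pos4(id66) recv 46: drop; pos5(id58) recv 66: fwd; pos6(id73) recv 58: drop; pos7(id84) recv 73: drop; pos0(id17) recv 84: fwd
Round 2: pos4(id66) recv 97: fwd; pos6(id73) recv 66: drop; pos1(id79) recv 84: fwd
Round 3: pos5(id58) recv 97: fwd; pos2(id97) recv 84: drop
Round 4: pos6(id73) recv 97: fwd
Round 5: pos7(id84) recv 97: fwd
Round 6: pos0(id17) recv 97: fwd
Round 7: pos1(id79) recv 97: fwd
Round 8: pos2(id97) recv 97: ELECTED
Message ID 66 originates at pos 4; dropped at pos 6 in round 2

Answer: 2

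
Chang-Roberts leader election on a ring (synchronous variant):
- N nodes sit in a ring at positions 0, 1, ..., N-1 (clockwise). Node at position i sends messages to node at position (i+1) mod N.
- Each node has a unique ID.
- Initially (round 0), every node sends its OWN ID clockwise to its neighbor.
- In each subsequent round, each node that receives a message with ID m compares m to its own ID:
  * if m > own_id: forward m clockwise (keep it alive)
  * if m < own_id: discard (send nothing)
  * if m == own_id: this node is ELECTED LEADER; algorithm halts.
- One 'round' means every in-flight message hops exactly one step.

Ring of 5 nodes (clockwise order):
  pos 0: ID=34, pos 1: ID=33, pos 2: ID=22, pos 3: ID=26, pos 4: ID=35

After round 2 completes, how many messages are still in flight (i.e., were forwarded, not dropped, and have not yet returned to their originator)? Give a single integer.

Round 1: pos1(id33) recv 34: fwd; pos2(id22) recv 33: fwd; pos3(id26) recv 22: drop; pos4(id35) recv 26: drop; pos0(id34) recv 35: fwd
Round 2: pos2(id22) recv 34: fwd; pos3(id26) recv 33: fwd; pos1(id33) recv 35: fwd
After round 2: 3 messages still in flight

Answer: 3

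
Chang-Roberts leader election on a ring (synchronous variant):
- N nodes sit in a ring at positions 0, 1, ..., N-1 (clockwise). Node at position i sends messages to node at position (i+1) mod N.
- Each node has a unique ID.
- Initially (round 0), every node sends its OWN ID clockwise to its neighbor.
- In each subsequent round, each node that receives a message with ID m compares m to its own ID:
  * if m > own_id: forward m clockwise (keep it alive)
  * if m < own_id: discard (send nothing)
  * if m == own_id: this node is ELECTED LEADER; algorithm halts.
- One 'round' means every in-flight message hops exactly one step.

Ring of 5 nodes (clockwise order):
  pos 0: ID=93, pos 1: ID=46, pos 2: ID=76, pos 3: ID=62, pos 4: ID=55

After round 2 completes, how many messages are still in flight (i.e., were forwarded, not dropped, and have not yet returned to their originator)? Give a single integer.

Answer: 2

Derivation:
Round 1: pos1(id46) recv 93: fwd; pos2(id76) recv 46: drop; pos3(id62) recv 76: fwd; pos4(id55) recv 62: fwd; pos0(id93) recv 55: drop
Round 2: pos2(id76) recv 93: fwd; pos4(id55) recv 76: fwd; pos0(id93) recv 62: drop
After round 2: 2 messages still in flight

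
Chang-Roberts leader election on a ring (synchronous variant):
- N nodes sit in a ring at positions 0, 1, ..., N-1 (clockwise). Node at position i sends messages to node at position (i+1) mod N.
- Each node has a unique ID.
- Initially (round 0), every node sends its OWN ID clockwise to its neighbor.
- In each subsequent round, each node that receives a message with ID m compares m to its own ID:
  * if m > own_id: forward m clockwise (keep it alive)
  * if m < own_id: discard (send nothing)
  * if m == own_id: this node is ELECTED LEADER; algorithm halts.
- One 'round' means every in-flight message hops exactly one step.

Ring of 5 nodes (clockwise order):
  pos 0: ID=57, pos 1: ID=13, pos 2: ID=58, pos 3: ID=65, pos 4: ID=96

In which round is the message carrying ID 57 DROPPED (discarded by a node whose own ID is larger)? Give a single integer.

Round 1: pos1(id13) recv 57: fwd; pos2(id58) recv 13: drop; pos3(id65) recv 58: drop; pos4(id96) recv 65: drop; pos0(id57) recv 96: fwd
Round 2: pos2(id58) recv 57: drop; pos1(id13) recv 96: fwd
Round 3: pos2(id58) recv 96: fwd
Round 4: pos3(id65) recv 96: fwd
Round 5: pos4(id96) recv 96: ELECTED
Message ID 57 originates at pos 0; dropped at pos 2 in round 2

Answer: 2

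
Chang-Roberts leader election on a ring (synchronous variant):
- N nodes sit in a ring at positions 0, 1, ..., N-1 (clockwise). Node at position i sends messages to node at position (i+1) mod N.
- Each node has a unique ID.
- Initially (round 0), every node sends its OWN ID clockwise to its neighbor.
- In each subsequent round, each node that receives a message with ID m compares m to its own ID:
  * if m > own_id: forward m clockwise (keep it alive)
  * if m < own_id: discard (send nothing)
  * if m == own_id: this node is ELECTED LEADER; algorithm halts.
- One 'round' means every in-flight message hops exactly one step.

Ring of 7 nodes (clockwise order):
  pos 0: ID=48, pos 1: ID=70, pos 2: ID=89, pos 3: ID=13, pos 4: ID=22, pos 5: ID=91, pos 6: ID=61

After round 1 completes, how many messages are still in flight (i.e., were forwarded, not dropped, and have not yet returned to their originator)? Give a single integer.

Round 1: pos1(id70) recv 48: drop; pos2(id89) recv 70: drop; pos3(id13) recv 89: fwd; pos4(id22) recv 13: drop; pos5(id91) recv 22: drop; pos6(id61) recv 91: fwd; pos0(id48) recv 61: fwd
After round 1: 3 messages still in flight

Answer: 3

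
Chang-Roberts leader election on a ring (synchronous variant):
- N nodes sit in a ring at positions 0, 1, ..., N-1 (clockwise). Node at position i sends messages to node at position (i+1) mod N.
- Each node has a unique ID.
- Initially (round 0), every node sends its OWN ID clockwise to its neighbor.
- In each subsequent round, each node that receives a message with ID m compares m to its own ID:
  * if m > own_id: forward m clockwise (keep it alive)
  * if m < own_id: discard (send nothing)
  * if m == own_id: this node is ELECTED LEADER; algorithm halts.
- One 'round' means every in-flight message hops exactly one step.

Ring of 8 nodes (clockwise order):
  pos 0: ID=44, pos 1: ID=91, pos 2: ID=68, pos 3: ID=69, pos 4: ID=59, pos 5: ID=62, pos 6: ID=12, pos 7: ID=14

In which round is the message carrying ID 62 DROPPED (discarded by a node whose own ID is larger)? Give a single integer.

Answer: 4

Derivation:
Round 1: pos1(id91) recv 44: drop; pos2(id68) recv 91: fwd; pos3(id69) recv 68: drop; pos4(id59) recv 69: fwd; pos5(id62) recv 59: drop; pos6(id12) recv 62: fwd; pos7(id14) recv 12: drop; pos0(id44) recv 14: drop
Round 2: pos3(id69) recv 91: fwd; pos5(id62) recv 69: fwd; pos7(id14) recv 62: fwd
Round 3: pos4(id59) recv 91: fwd; pos6(id12) recv 69: fwd; pos0(id44) recv 62: fwd
Round 4: pos5(id62) recv 91: fwd; pos7(id14) recv 69: fwd; pos1(id91) recv 62: drop
Round 5: pos6(id12) recv 91: fwd; pos0(id44) recv 69: fwd
Round 6: pos7(id14) recv 91: fwd; pos1(id91) recv 69: drop
Round 7: pos0(id44) recv 91: fwd
Round 8: pos1(id91) recv 91: ELECTED
Message ID 62 originates at pos 5; dropped at pos 1 in round 4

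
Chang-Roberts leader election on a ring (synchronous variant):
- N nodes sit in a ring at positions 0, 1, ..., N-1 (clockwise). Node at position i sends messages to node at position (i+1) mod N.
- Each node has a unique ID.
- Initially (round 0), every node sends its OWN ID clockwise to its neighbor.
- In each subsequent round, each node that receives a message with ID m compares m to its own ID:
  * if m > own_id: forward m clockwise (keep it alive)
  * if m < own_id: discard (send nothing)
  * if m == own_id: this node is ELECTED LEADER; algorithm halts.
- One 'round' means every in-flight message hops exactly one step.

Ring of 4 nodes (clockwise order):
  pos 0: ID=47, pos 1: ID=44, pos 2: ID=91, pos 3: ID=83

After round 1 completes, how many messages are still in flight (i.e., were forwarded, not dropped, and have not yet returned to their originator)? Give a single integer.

Round 1: pos1(id44) recv 47: fwd; pos2(id91) recv 44: drop; pos3(id83) recv 91: fwd; pos0(id47) recv 83: fwd
After round 1: 3 messages still in flight

Answer: 3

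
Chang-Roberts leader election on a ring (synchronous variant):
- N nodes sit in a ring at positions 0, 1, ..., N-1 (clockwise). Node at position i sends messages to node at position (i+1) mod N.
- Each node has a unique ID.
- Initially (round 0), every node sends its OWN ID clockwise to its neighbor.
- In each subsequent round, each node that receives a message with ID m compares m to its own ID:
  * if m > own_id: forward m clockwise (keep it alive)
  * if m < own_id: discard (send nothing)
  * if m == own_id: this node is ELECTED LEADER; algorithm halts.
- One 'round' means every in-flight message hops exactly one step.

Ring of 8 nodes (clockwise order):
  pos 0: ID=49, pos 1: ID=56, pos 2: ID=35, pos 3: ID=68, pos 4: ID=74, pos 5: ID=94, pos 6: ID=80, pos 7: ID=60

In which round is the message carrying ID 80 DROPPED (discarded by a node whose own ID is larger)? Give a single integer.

Round 1: pos1(id56) recv 49: drop; pos2(id35) recv 56: fwd; pos3(id68) recv 35: drop; pos4(id74) recv 68: drop; pos5(id94) recv 74: drop; pos6(id80) recv 94: fwd; pos7(id60) recv 80: fwd; pos0(id49) recv 60: fwd
Round 2: pos3(id68) recv 56: drop; pos7(id60) recv 94: fwd; pos0(id49) recv 80: fwd; pos1(id56) recv 60: fwd
Round 3: pos0(id49) recv 94: fwd; pos1(id56) recv 80: fwd; pos2(id35) recv 60: fwd
Round 4: pos1(id56) recv 94: fwd; pos2(id35) recv 80: fwd; pos3(id68) recv 60: drop
Round 5: pos2(id35) recv 94: fwd; pos3(id68) recv 80: fwd
Round 6: pos3(id68) recv 94: fwd; pos4(id74) recv 80: fwd
Round 7: pos4(id74) recv 94: fwd; pos5(id94) recv 80: drop
Round 8: pos5(id94) recv 94: ELECTED
Message ID 80 originates at pos 6; dropped at pos 5 in round 7

Answer: 7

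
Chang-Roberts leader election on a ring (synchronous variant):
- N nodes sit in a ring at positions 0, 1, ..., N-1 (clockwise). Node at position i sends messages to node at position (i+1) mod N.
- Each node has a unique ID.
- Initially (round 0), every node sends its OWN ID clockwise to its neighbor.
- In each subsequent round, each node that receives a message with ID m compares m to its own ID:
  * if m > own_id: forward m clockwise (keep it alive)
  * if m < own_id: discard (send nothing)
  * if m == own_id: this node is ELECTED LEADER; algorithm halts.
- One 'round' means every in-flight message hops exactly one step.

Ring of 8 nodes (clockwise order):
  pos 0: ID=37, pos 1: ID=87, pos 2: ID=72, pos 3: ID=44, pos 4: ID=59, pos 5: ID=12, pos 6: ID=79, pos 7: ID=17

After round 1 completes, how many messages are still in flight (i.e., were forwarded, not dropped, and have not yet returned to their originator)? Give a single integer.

Round 1: pos1(id87) recv 37: drop; pos2(id72) recv 87: fwd; pos3(id44) recv 72: fwd; pos4(id59) recv 44: drop; pos5(id12) recv 59: fwd; pos6(id79) recv 12: drop; pos7(id17) recv 79: fwd; pos0(id37) recv 17: drop
After round 1: 4 messages still in flight

Answer: 4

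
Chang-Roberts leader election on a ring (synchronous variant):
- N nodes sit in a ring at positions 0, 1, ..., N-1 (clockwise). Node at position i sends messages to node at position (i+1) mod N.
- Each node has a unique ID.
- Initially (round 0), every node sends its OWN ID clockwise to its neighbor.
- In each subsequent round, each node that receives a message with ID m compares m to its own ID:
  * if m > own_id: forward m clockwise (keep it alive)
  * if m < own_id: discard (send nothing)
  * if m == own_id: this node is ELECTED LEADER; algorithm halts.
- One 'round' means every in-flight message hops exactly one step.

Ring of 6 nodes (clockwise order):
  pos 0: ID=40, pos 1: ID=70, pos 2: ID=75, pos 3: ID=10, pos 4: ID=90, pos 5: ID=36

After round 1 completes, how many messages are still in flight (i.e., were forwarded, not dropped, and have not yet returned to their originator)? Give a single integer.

Answer: 2

Derivation:
Round 1: pos1(id70) recv 40: drop; pos2(id75) recv 70: drop; pos3(id10) recv 75: fwd; pos4(id90) recv 10: drop; pos5(id36) recv 90: fwd; pos0(id40) recv 36: drop
After round 1: 2 messages still in flight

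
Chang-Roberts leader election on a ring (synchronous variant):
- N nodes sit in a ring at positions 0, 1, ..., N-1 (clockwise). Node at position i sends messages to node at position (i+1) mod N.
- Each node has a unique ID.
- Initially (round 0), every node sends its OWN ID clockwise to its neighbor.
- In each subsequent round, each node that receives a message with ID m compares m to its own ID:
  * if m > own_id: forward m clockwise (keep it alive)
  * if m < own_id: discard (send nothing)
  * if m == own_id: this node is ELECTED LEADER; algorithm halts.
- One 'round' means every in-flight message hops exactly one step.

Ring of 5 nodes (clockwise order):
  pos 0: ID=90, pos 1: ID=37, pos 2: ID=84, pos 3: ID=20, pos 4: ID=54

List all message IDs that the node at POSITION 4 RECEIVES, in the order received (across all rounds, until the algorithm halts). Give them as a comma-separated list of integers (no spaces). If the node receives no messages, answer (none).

Answer: 20,84,90

Derivation:
Round 1: pos1(id37) recv 90: fwd; pos2(id84) recv 37: drop; pos3(id20) recv 84: fwd; pos4(id54) recv 20: drop; pos0(id90) recv 54: drop
Round 2: pos2(id84) recv 90: fwd; pos4(id54) recv 84: fwd
Round 3: pos3(id20) recv 90: fwd; pos0(id90) recv 84: drop
Round 4: pos4(id54) recv 90: fwd
Round 5: pos0(id90) recv 90: ELECTED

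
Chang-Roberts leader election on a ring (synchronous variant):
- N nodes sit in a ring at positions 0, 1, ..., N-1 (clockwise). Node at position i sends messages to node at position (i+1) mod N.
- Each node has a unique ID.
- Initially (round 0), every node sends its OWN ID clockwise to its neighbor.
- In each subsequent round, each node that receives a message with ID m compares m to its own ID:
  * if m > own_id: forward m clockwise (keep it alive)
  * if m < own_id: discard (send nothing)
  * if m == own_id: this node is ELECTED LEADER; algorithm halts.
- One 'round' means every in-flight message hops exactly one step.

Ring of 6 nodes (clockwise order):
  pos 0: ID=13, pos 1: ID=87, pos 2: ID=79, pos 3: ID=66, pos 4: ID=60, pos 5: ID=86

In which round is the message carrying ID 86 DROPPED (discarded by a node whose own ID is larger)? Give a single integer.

Answer: 2

Derivation:
Round 1: pos1(id87) recv 13: drop; pos2(id79) recv 87: fwd; pos3(id66) recv 79: fwd; pos4(id60) recv 66: fwd; pos5(id86) recv 60: drop; pos0(id13) recv 86: fwd
Round 2: pos3(id66) recv 87: fwd; pos4(id60) recv 79: fwd; pos5(id86) recv 66: drop; pos1(id87) recv 86: drop
Round 3: pos4(id60) recv 87: fwd; pos5(id86) recv 79: drop
Round 4: pos5(id86) recv 87: fwd
Round 5: pos0(id13) recv 87: fwd
Round 6: pos1(id87) recv 87: ELECTED
Message ID 86 originates at pos 5; dropped at pos 1 in round 2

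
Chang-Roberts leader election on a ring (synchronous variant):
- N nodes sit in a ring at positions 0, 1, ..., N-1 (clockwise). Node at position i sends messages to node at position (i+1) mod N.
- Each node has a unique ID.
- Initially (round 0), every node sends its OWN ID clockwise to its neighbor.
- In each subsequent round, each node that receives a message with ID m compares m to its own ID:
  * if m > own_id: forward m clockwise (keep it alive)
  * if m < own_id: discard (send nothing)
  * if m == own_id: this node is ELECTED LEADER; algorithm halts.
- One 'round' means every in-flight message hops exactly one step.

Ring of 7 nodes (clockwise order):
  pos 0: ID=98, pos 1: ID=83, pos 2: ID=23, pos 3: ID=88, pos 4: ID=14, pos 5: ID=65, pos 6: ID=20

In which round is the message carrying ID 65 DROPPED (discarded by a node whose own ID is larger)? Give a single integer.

Round 1: pos1(id83) recv 98: fwd; pos2(id23) recv 83: fwd; pos3(id88) recv 23: drop; pos4(id14) recv 88: fwd; pos5(id65) recv 14: drop; pos6(id20) recv 65: fwd; pos0(id98) recv 20: drop
Round 2: pos2(id23) recv 98: fwd; pos3(id88) recv 83: drop; pos5(id65) recv 88: fwd; pos0(id98) recv 65: drop
Round 3: pos3(id88) recv 98: fwd; pos6(id20) recv 88: fwd
Round 4: pos4(id14) recv 98: fwd; pos0(id98) recv 88: drop
Round 5: pos5(id65) recv 98: fwd
Round 6: pos6(id20) recv 98: fwd
Round 7: pos0(id98) recv 98: ELECTED
Message ID 65 originates at pos 5; dropped at pos 0 in round 2

Answer: 2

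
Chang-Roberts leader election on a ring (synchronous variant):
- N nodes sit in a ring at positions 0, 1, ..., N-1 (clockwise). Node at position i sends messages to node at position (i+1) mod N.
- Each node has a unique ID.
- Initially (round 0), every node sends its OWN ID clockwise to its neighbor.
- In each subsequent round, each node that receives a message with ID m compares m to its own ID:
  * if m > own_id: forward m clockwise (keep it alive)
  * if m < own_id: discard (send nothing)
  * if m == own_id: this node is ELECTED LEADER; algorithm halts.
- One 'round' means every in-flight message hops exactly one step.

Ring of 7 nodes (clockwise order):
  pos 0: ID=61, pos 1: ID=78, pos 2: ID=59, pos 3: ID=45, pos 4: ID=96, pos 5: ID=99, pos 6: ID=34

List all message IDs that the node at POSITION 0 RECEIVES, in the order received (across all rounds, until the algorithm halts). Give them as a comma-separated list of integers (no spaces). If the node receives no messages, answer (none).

Answer: 34,99

Derivation:
Round 1: pos1(id78) recv 61: drop; pos2(id59) recv 78: fwd; pos3(id45) recv 59: fwd; pos4(id96) recv 45: drop; pos5(id99) recv 96: drop; pos6(id34) recv 99: fwd; pos0(id61) recv 34: drop
Round 2: pos3(id45) recv 78: fwd; pos4(id96) recv 59: drop; pos0(id61) recv 99: fwd
Round 3: pos4(id96) recv 78: drop; pos1(id78) recv 99: fwd
Round 4: pos2(id59) recv 99: fwd
Round 5: pos3(id45) recv 99: fwd
Round 6: pos4(id96) recv 99: fwd
Round 7: pos5(id99) recv 99: ELECTED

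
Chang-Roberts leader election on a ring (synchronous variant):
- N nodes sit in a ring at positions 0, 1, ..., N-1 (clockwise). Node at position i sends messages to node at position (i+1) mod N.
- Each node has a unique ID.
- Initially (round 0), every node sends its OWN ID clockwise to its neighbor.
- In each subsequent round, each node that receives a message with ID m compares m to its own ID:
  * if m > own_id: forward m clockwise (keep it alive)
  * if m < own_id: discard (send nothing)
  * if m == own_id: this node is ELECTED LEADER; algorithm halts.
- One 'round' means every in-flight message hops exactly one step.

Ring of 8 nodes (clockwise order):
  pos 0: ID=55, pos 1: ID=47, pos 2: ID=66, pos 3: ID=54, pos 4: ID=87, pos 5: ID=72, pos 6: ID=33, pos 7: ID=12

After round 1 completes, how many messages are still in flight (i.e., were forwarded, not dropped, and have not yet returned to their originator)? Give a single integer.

Answer: 5

Derivation:
Round 1: pos1(id47) recv 55: fwd; pos2(id66) recv 47: drop; pos3(id54) recv 66: fwd; pos4(id87) recv 54: drop; pos5(id72) recv 87: fwd; pos6(id33) recv 72: fwd; pos7(id12) recv 33: fwd; pos0(id55) recv 12: drop
After round 1: 5 messages still in flight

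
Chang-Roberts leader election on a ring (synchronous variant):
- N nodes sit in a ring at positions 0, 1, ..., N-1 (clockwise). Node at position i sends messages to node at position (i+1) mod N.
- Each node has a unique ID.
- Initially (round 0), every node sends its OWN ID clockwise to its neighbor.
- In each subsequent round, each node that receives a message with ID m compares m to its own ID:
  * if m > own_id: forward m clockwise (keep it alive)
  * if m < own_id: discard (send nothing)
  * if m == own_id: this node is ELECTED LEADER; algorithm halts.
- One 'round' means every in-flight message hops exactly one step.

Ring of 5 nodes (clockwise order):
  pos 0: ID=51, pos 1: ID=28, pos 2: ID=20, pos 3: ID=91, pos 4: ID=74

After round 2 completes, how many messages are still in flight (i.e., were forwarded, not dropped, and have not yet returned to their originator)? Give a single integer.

Round 1: pos1(id28) recv 51: fwd; pos2(id20) recv 28: fwd; pos3(id91) recv 20: drop; pos4(id74) recv 91: fwd; pos0(id51) recv 74: fwd
Round 2: pos2(id20) recv 51: fwd; pos3(id91) recv 28: drop; pos0(id51) recv 91: fwd; pos1(id28) recv 74: fwd
After round 2: 3 messages still in flight

Answer: 3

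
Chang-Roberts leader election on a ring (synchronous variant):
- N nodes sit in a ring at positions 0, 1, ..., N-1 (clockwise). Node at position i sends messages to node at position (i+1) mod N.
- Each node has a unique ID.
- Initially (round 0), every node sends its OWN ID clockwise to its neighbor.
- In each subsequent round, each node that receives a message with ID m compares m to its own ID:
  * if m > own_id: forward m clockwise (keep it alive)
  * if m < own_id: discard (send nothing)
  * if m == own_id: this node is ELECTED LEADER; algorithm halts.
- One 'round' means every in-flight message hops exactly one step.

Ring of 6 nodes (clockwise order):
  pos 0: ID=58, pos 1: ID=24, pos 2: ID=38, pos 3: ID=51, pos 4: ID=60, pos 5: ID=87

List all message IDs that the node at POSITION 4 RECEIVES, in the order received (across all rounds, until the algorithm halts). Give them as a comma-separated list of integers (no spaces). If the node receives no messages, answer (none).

Answer: 51,58,87

Derivation:
Round 1: pos1(id24) recv 58: fwd; pos2(id38) recv 24: drop; pos3(id51) recv 38: drop; pos4(id60) recv 51: drop; pos5(id87) recv 60: drop; pos0(id58) recv 87: fwd
Round 2: pos2(id38) recv 58: fwd; pos1(id24) recv 87: fwd
Round 3: pos3(id51) recv 58: fwd; pos2(id38) recv 87: fwd
Round 4: pos4(id60) recv 58: drop; pos3(id51) recv 87: fwd
Round 5: pos4(id60) recv 87: fwd
Round 6: pos5(id87) recv 87: ELECTED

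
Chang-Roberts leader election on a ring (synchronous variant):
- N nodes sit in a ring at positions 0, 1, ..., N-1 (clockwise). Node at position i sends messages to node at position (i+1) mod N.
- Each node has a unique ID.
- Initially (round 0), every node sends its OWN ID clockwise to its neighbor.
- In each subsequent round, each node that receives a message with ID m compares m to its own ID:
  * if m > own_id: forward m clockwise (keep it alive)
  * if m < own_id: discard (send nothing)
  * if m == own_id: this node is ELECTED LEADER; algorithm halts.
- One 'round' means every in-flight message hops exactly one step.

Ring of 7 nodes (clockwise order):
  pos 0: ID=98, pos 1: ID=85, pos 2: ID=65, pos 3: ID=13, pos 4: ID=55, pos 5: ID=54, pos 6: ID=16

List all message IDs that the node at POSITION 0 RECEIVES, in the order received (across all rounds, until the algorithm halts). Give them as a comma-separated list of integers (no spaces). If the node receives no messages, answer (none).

Answer: 16,54,55,65,85,98

Derivation:
Round 1: pos1(id85) recv 98: fwd; pos2(id65) recv 85: fwd; pos3(id13) recv 65: fwd; pos4(id55) recv 13: drop; pos5(id54) recv 55: fwd; pos6(id16) recv 54: fwd; pos0(id98) recv 16: drop
Round 2: pos2(id65) recv 98: fwd; pos3(id13) recv 85: fwd; pos4(id55) recv 65: fwd; pos6(id16) recv 55: fwd; pos0(id98) recv 54: drop
Round 3: pos3(id13) recv 98: fwd; pos4(id55) recv 85: fwd; pos5(id54) recv 65: fwd; pos0(id98) recv 55: drop
Round 4: pos4(id55) recv 98: fwd; pos5(id54) recv 85: fwd; pos6(id16) recv 65: fwd
Round 5: pos5(id54) recv 98: fwd; pos6(id16) recv 85: fwd; pos0(id98) recv 65: drop
Round 6: pos6(id16) recv 98: fwd; pos0(id98) recv 85: drop
Round 7: pos0(id98) recv 98: ELECTED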